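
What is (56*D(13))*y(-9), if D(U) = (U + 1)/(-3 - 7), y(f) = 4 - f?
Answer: -5096/5 ≈ -1019.2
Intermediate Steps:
D(U) = -⅒ - U/10 (D(U) = (1 + U)/(-10) = (1 + U)*(-⅒) = -⅒ - U/10)
(56*D(13))*y(-9) = (56*(-⅒ - ⅒*13))*(4 - 1*(-9)) = (56*(-⅒ - 13/10))*(4 + 9) = (56*(-7/5))*13 = -392/5*13 = -5096/5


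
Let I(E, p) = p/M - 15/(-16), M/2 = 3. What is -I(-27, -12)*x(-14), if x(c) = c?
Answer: -119/8 ≈ -14.875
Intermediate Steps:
M = 6 (M = 2*3 = 6)
I(E, p) = 15/16 + p/6 (I(E, p) = p/6 - 15/(-16) = p*(⅙) - 15*(-1/16) = p/6 + 15/16 = 15/16 + p/6)
-I(-27, -12)*x(-14) = -(15/16 + (⅙)*(-12))*(-14) = -(15/16 - 2)*(-14) = -(-17)*(-14)/16 = -1*119/8 = -119/8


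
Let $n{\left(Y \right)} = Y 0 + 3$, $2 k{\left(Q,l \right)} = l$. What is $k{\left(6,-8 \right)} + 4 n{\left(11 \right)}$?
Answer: $8$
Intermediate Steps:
$k{\left(Q,l \right)} = \frac{l}{2}$
$n{\left(Y \right)} = 3$ ($n{\left(Y \right)} = 0 + 3 = 3$)
$k{\left(6,-8 \right)} + 4 n{\left(11 \right)} = \frac{1}{2} \left(-8\right) + 4 \cdot 3 = -4 + 12 = 8$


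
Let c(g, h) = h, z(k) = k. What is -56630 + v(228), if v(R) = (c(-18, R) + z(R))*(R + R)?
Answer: 151306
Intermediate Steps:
v(R) = 4*R² (v(R) = (R + R)*(R + R) = (2*R)*(2*R) = 4*R²)
-56630 + v(228) = -56630 + 4*228² = -56630 + 4*51984 = -56630 + 207936 = 151306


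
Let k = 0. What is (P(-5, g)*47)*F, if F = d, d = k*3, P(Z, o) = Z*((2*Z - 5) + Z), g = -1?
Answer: 0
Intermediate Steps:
P(Z, o) = Z*(-5 + 3*Z) (P(Z, o) = Z*((-5 + 2*Z) + Z) = Z*(-5 + 3*Z))
d = 0 (d = 0*3 = 0)
F = 0
(P(-5, g)*47)*F = (-5*(-5 + 3*(-5))*47)*0 = (-5*(-5 - 15)*47)*0 = (-5*(-20)*47)*0 = (100*47)*0 = 4700*0 = 0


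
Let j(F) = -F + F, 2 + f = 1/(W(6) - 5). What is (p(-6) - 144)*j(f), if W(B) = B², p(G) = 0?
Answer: 0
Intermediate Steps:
f = -61/31 (f = -2 + 1/(6² - 5) = -2 + 1/(36 - 5) = -2 + 1/31 = -61/31 ≈ -1.9677)
j(F) = 0
(p(-6) - 144)*j(f) = (0 - 144)*0 = -144*0 = 0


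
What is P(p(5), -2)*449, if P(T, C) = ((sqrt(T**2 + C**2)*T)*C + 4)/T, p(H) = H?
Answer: 1796/5 - 898*sqrt(29) ≈ -4476.7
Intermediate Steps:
P(T, C) = (4 + C*T*sqrt(C**2 + T**2))/T (P(T, C) = ((sqrt(C**2 + T**2)*T)*C + 4)/T = ((T*sqrt(C**2 + T**2))*C + 4)/T = (C*T*sqrt(C**2 + T**2) + 4)/T = (4 + C*T*sqrt(C**2 + T**2))/T)
P(p(5), -2)*449 = (4/5 - 2*sqrt((-2)**2 + 5**2))*449 = (4*(1/5) - 2*sqrt(4 + 25))*449 = (4/5 - 2*sqrt(29))*449 = 1796/5 - 898*sqrt(29)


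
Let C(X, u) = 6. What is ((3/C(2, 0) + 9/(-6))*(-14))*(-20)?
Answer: -280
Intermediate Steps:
((3/C(2, 0) + 9/(-6))*(-14))*(-20) = ((3/6 + 9/(-6))*(-14))*(-20) = ((3*(⅙) + 9*(-⅙))*(-14))*(-20) = ((½ - 3/2)*(-14))*(-20) = -1*(-14)*(-20) = 14*(-20) = -280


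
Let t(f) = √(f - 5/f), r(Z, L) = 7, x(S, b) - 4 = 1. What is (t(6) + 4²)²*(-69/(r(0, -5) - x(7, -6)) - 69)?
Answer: -108123/4 - 552*√186 ≈ -34559.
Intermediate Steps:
x(S, b) = 5 (x(S, b) = 4 + 1 = 5)
(t(6) + 4²)²*(-69/(r(0, -5) - x(7, -6)) - 69) = (√(6 - 5/6) + 4²)²*(-69/(7 - 1*5) - 69) = (√(6 - 5*⅙) + 16)²*(-69/(7 - 5) - 69) = (√(6 - ⅚) + 16)²*(-69/2 - 69) = (√(31/6) + 16)²*(-69*½ - 69) = (√186/6 + 16)²*(-69/2 - 69) = (16 + √186/6)²*(-207/2) = -207*(16 + √186/6)²/2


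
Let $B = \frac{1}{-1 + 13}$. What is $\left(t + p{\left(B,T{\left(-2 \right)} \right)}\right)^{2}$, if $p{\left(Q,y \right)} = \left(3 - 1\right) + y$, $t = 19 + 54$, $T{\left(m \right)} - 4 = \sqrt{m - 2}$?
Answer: $6237 + 316 i \approx 6237.0 + 316.0 i$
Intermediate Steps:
$T{\left(m \right)} = 4 + \sqrt{-2 + m}$ ($T{\left(m \right)} = 4 + \sqrt{m - 2} = 4 + \sqrt{-2 + m}$)
$B = \frac{1}{12} \approx 0.083333$
$t = 73$
$p{\left(Q,y \right)} = 2 + y$
$\left(t + p{\left(B,T{\left(-2 \right)} \right)}\right)^{2} = \left(73 + \left(2 + \left(4 + \sqrt{-2 - 2}\right)\right)\right)^{2} = \left(73 + \left(2 + \left(4 + \sqrt{-4}\right)\right)\right)^{2} = \left(73 + \left(2 + \left(4 + 2 i\right)\right)\right)^{2} = \left(73 + \left(6 + 2 i\right)\right)^{2} = \left(79 + 2 i\right)^{2}$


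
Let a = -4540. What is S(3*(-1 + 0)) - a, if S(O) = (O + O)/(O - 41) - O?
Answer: 99949/22 ≈ 4543.1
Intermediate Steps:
S(O) = -O + 2*O/(-41 + O) (S(O) = (2*O)/(-41 + O) - O = 2*O/(-41 + O) - O = -O + 2*O/(-41 + O))
S(3*(-1 + 0)) - a = (3*(-1 + 0))*(43 - 3*(-1 + 0))/(-41 + 3*(-1 + 0)) - 1*(-4540) = (3*(-1))*(43 - 3*(-1))/(-41 + 3*(-1)) + 4540 = -3*(43 - 1*(-3))/(-41 - 3) + 4540 = -3*(43 + 3)/(-44) + 4540 = -3*(-1/44)*46 + 4540 = 69/22 + 4540 = 99949/22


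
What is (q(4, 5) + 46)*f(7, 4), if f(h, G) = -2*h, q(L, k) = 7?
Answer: -742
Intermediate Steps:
(q(4, 5) + 46)*f(7, 4) = (7 + 46)*(-2*7) = 53*(-14) = -742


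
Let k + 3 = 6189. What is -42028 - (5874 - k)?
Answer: -41716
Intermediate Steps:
k = 6186 (k = -3 + 6189 = 6186)
-42028 - (5874 - k) = -42028 - (5874 - 1*6186) = -42028 - (5874 - 6186) = -42028 - 1*(-312) = -42028 + 312 = -41716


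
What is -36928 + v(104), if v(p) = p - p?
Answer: -36928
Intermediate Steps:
v(p) = 0
-36928 + v(104) = -36928 + 0 = -36928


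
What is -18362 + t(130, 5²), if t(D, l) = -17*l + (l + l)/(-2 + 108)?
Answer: -995686/53 ≈ -18787.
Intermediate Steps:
t(D, l) = -900*l/53 (t(D, l) = -17*l + (2*l)/106 = -17*l + (2*l)*(1/106) = -17*l + l/53 = -900*l/53)
-18362 + t(130, 5²) = -18362 - 900/53*5² = -18362 - 900/53*25 = -18362 - 22500/53 = -995686/53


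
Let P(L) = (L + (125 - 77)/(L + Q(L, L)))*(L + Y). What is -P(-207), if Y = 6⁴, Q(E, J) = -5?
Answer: 11960487/53 ≈ 2.2567e+5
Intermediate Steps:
Y = 1296
P(L) = (1296 + L)*(L + 48/(-5 + L)) (P(L) = (L + (125 - 77)/(L - 5))*(L + 1296) = (L + 48/(-5 + L))*(1296 + L) = (1296 + L)*(L + 48/(-5 + L)))
-P(-207) = -(62208 + (-207)³ - 6432*(-207) + 1291*(-207)²)/(-5 - 207) = -(62208 - 8869743 + 1331424 + 1291*42849)/(-212) = -(-1)*(62208 - 8869743 + 1331424 + 55318059)/212 = -(-1)*47841948/212 = -1*(-11960487/53) = 11960487/53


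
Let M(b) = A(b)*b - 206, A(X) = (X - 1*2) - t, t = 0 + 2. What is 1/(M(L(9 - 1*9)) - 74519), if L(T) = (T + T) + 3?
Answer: -1/74728 ≈ -1.3382e-5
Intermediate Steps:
t = 2
A(X) = -4 + X (A(X) = (X - 1*2) - 1*2 = (X - 2) - 2 = (-2 + X) - 2 = -4 + X)
L(T) = 3 + 2*T (L(T) = 2*T + 3 = 3 + 2*T)
M(b) = -206 + b*(-4 + b) (M(b) = (-4 + b)*b - 206 = b*(-4 + b) - 206 = -206 + b*(-4 + b))
1/(M(L(9 - 1*9)) - 74519) = 1/((-206 + (3 + 2*(9 - 1*9))*(-4 + (3 + 2*(9 - 1*9)))) - 74519) = 1/((-206 + (3 + 2*(9 - 9))*(-4 + (3 + 2*(9 - 9)))) - 74519) = 1/((-206 + (3 + 2*0)*(-4 + (3 + 2*0))) - 74519) = 1/((-206 + (3 + 0)*(-4 + (3 + 0))) - 74519) = 1/((-206 + 3*(-4 + 3)) - 74519) = 1/((-206 + 3*(-1)) - 74519) = 1/((-206 - 3) - 74519) = 1/(-209 - 74519) = 1/(-74728) = -1/74728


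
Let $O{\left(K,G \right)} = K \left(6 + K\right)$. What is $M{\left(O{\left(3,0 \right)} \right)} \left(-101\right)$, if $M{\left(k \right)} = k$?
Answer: $-2727$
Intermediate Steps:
$M{\left(O{\left(3,0 \right)} \right)} \left(-101\right) = 3 \left(6 + 3\right) \left(-101\right) = 3 \cdot 9 \left(-101\right) = 27 \left(-101\right) = -2727$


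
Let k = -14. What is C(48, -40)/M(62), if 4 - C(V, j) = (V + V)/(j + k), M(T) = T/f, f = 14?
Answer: 364/279 ≈ 1.3047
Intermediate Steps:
M(T) = T/14
C(V, j) = 4 - 2*V/(-14 + j) (C(V, j) = 4 - (V + V)/(j - 14) = 4 - 2*V/(-14 + j))
C(48, -40)/M(62) = (2*(-28 - 1*48 + 2*(-40))/(-14 - 40))/(((1/14)*62)) = (2*(-28 - 48 - 80)/(-54))/(31/7) = (2*(-1/54)*(-156))*(7/31) = (52/9)*(7/31) = 364/279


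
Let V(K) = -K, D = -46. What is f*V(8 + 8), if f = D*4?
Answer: 2944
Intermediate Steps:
f = -184 (f = -46*4 = -184)
f*V(8 + 8) = -(-184)*(8 + 8) = -(-184)*16 = -184*(-16) = 2944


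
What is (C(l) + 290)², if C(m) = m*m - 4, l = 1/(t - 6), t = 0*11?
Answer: 106028209/1296 ≈ 81812.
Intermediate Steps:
t = 0
l = -⅙ (l = 1/(0 - 6) = 1/(-6) = -⅙ ≈ -0.16667)
C(m) = -4 + m² (C(m) = m² - 4 = -4 + m²)
(C(l) + 290)² = ((-4 + (-⅙)²) + 290)² = ((-4 + 1/36) + 290)² = (-143/36 + 290)² = (10297/36)² = 106028209/1296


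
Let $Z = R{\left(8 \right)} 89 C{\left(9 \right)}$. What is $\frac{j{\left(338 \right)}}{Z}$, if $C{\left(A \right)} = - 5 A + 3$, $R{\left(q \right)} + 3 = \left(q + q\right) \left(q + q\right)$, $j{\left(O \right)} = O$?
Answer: $- \frac{169}{472857} \approx -0.0003574$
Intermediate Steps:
$R{\left(q \right)} = -3 + 4 q^{2}$ ($R{\left(q \right)} = -3 + \left(q + q\right) \left(q + q\right) = -3 + 2 q 2 q = -3 + 4 q^{2}$)
$C{\left(A \right)} = 3 - 5 A$
$Z = -945714$ ($Z = \left(-3 + 4 \cdot 8^{2}\right) 89 \left(3 - 45\right) = \left(-3 + 4 \cdot 64\right) 89 \left(3 - 45\right) = \left(-3 + 256\right) 89 \left(-42\right) = 253 \cdot 89 \left(-42\right) = 22517 \left(-42\right) = -945714$)
$\frac{j{\left(338 \right)}}{Z} = \frac{338}{-945714} = 338 \left(- \frac{1}{945714}\right) = - \frac{169}{472857}$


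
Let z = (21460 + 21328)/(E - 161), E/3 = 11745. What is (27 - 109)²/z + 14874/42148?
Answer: 65399464355/11864662 ≈ 5512.1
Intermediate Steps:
E = 35235 (E = 3*11745 = 35235)
z = 1126/923 (z = (21460 + 21328)/(35235 - 161) = 42788/35074 = 42788*(1/35074) = 1126/923 ≈ 1.2199)
(27 - 109)²/z + 14874/42148 = (27 - 109)²/(1126/923) + 14874/42148 = (-82)²*(923/1126) + 14874*(1/42148) = 6724*(923/1126) + 7437/21074 = 3103126/563 + 7437/21074 = 65399464355/11864662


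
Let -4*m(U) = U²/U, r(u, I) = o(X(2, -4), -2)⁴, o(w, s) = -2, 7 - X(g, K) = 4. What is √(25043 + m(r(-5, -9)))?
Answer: 7*√511 ≈ 158.24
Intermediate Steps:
X(g, K) = 3 (X(g, K) = 7 - 1*4 = 7 - 4 = 3)
r(u, I) = 16 (r(u, I) = (-2)⁴ = 16)
m(U) = -U/4 (m(U) = -U²/(4*U) = -U/4)
√(25043 + m(r(-5, -9))) = √(25043 - ¼*16) = √(25043 - 4) = √25039 = 7*√511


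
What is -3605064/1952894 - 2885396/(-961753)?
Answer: 1083845709416/939100831591 ≈ 1.1541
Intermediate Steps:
-3605064/1952894 - 2885396/(-961753) = -3605064*1/1952894 - 2885396*(-1/961753) = -1802532/976447 + 2885396/961753 = 1083845709416/939100831591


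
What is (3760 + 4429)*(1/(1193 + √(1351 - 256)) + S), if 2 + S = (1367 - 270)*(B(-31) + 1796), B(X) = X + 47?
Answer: 23149514239950249/1422154 - 8189*√1095/1422154 ≈ 1.6278e+10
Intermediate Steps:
B(X) = 47 + X
S = 1987762 (S = -2 + (1367 - 270)*((47 - 31) + 1796) = -2 + 1097*(16 + 1796) = -2 + 1097*1812 = -2 + 1987764 = 1987762)
(3760 + 4429)*(1/(1193 + √(1351 - 256)) + S) = (3760 + 4429)*(1/(1193 + √(1351 - 256)) + 1987762) = 8189*(1/(1193 + √1095) + 1987762) = 8189*(1987762 + 1/(1193 + √1095)) = 16277783018 + 8189/(1193 + √1095)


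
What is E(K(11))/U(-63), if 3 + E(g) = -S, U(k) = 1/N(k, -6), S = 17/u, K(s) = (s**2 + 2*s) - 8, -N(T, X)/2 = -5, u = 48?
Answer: -805/24 ≈ -33.542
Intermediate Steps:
N(T, X) = 10 (N(T, X) = -2*(-5) = 10)
K(s) = -8 + s**2 + 2*s
S = 17/48 ≈ 0.35417
U(k) = 1/10
E(g) = -161/48 (E(g) = -3 - 1*17/48 = -3 - 17/48 = -161/48)
E(K(11))/U(-63) = -161/(48*1/10) = -161/48*10 = -805/24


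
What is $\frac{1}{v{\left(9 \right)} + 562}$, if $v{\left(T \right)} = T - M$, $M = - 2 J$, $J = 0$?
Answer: $\frac{1}{571} \approx 0.0017513$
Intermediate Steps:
$M = 0$ ($M = \left(-2\right) 0 = 0$)
$v{\left(T \right)} = T$ ($v{\left(T \right)} = T - 0 = T + 0 = T$)
$\frac{1}{v{\left(9 \right)} + 562} = \frac{1}{9 + 562} = \frac{1}{571}$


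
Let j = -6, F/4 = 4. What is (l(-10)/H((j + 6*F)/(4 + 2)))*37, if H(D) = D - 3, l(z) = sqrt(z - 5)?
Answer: 37*I*sqrt(15)/12 ≈ 11.942*I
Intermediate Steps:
F = 16 (F = 4*4 = 16)
l(z) = sqrt(-5 + z)
H(D) = -3 + D
(l(-10)/H((j + 6*F)/(4 + 2)))*37 = (sqrt(-5 - 10)/(-3 + (-6 + 6*16)/(4 + 2)))*37 = (sqrt(-15)/(-3 + (-6 + 96)/6))*37 = ((I*sqrt(15))/(-3 + 90*(1/6)))*37 = ((I*sqrt(15))/(-3 + 15))*37 = ((I*sqrt(15))/12)*37 = ((I*sqrt(15))*(1/12))*37 = (I*sqrt(15)/12)*37 = 37*I*sqrt(15)/12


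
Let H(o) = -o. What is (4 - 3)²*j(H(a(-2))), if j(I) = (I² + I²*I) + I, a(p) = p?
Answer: 14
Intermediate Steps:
j(I) = I + I² + I³ (j(I) = (I² + I³) + I = I + I² + I³)
(4 - 3)²*j(H(a(-2))) = (4 - 3)²*((-1*(-2))*(1 - 1*(-2) + (-1*(-2))²)) = 1²*(2*(1 + 2 + 2²)) = 1*(2*(1 + 2 + 4)) = 1*(2*7) = 1*14 = 14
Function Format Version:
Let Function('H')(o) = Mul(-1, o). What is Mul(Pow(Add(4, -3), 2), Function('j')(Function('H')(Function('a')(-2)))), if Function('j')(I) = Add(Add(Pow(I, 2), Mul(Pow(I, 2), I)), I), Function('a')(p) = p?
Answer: 14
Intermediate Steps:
Function('j')(I) = Add(I, Pow(I, 2), Pow(I, 3)) (Function('j')(I) = Add(Add(Pow(I, 2), Pow(I, 3)), I) = Add(I, Pow(I, 2), Pow(I, 3)))
Mul(Pow(Add(4, -3), 2), Function('j')(Function('H')(Function('a')(-2)))) = Mul(Pow(Add(4, -3), 2), Mul(Mul(-1, -2), Add(1, Mul(-1, -2), Pow(Mul(-1, -2), 2)))) = Mul(Pow(1, 2), Mul(2, Add(1, 2, Pow(2, 2)))) = Mul(1, Mul(2, Add(1, 2, 4))) = Mul(1, Mul(2, 7)) = Mul(1, 14) = 14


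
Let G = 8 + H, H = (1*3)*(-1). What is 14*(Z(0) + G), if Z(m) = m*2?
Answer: 70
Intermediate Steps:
H = -3 (H = 3*(-1) = -3)
Z(m) = 2*m
G = 5 (G = 8 - 3 = 5)
14*(Z(0) + G) = 14*(2*0 + 5) = 14*(0 + 5) = 14*5 = 70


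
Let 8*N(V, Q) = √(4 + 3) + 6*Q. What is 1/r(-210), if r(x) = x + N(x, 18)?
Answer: -12576/2471177 - 8*√7/2471177 ≈ -0.0050976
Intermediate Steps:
N(V, Q) = √7/8 + 3*Q/4 (N(V, Q) = (√(4 + 3) + 6*Q)/8 = (√7 + 6*Q)/8 = √7/8 + 3*Q/4)
r(x) = 27/2 + x + √7/8 (r(x) = x + (√7/8 + (¾)*18) = x + (√7/8 + 27/2) = x + (27/2 + √7/8) = 27/2 + x + √7/8)
1/r(-210) = 1/(27/2 - 210 + √7/8) = 1/(-393/2 + √7/8)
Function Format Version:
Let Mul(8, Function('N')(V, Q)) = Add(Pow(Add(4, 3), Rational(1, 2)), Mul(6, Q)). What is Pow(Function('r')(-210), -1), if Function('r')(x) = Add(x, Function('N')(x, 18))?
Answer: Add(Rational(-12576, 2471177), Mul(Rational(-8, 2471177), Pow(7, Rational(1, 2)))) ≈ -0.0050976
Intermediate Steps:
Function('N')(V, Q) = Add(Mul(Rational(1, 8), Pow(7, Rational(1, 2))), Mul(Rational(3, 4), Q)) (Function('N')(V, Q) = Mul(Rational(1, 8), Add(Pow(Add(4, 3), Rational(1, 2)), Mul(6, Q))) = Mul(Rational(1, 8), Add(Pow(7, Rational(1, 2)), Mul(6, Q))) = Add(Mul(Rational(1, 8), Pow(7, Rational(1, 2))), Mul(Rational(3, 4), Q)))
Function('r')(x) = Add(Rational(27, 2), x, Mul(Rational(1, 8), Pow(7, Rational(1, 2)))) (Function('r')(x) = Add(x, Add(Mul(Rational(1, 8), Pow(7, Rational(1, 2))), Mul(Rational(3, 4), 18))) = Add(x, Add(Mul(Rational(1, 8), Pow(7, Rational(1, 2))), Rational(27, 2))) = Add(x, Add(Rational(27, 2), Mul(Rational(1, 8), Pow(7, Rational(1, 2))))) = Add(Rational(27, 2), x, Mul(Rational(1, 8), Pow(7, Rational(1, 2)))))
Pow(Function('r')(-210), -1) = Pow(Add(Rational(27, 2), -210, Mul(Rational(1, 8), Pow(7, Rational(1, 2)))), -1) = Pow(Add(Rational(-393, 2), Mul(Rational(1, 8), Pow(7, Rational(1, 2)))), -1)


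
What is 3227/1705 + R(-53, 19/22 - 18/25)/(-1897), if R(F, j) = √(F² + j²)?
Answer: 3227/1705 - √849728741/1043350 ≈ 1.8647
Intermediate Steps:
3227/1705 + R(-53, 19/22 - 18/25)/(-1897) = 3227/1705 + √((-53)² + (19/22 - 18/25)²)/(-1897) = 3227*(1/1705) + √(2809 + (19*(1/22) - 18*1/25)²)*(-1/1897) = 3227/1705 + √(2809 + (19/22 - 18/25)²)*(-1/1897) = 3227/1705 + √(2809 + (79/550)²)*(-1/1897) = 3227/1705 + √(2809 + 6241/302500)*(-1/1897) = 3227/1705 + √(849728741/302500)*(-1/1897) = 3227/1705 + (√849728741/550)*(-1/1897) = 3227/1705 - √849728741/1043350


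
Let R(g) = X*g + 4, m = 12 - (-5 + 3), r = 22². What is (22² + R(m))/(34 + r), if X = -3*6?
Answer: 118/259 ≈ 0.45560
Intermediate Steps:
X = -18
r = 484
m = 14 (m = 12 - 1*(-2) = 12 + 2 = 14)
R(g) = 4 - 18*g (R(g) = -18*g + 4 = 4 - 18*g)
(22² + R(m))/(34 + r) = (22² + (4 - 18*14))/(34 + 484) = (484 + (4 - 252))/518 = (484 - 248)*(1/518) = 236*(1/518) = 118/259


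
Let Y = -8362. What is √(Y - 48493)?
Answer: I*√56855 ≈ 238.44*I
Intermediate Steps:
√(Y - 48493) = √(-8362 - 48493) = √(-56855) = I*√56855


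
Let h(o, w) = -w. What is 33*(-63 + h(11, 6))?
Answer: -2277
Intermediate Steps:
33*(-63 + h(11, 6)) = 33*(-63 - 1*6) = 33*(-63 - 6) = 33*(-69) = -2277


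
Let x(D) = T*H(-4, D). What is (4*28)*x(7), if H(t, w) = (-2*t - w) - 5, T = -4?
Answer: 1792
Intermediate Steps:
H(t, w) = -5 - w - 2*t (H(t, w) = (-w - 2*t) - 5 = -5 - w - 2*t)
x(D) = -12 + 4*D (x(D) = -4*(-5 - D - 2*(-4)) = -4*(-5 - D + 8) = -4*(3 - D) = -12 + 4*D)
(4*28)*x(7) = (4*28)*(-12 + 4*7) = 112*(-12 + 28) = 112*16 = 1792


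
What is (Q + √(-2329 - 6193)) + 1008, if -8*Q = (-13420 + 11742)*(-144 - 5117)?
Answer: -4409947/4 + I*√8522 ≈ -1.1025e+6 + 92.315*I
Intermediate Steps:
Q = -4413979/4 (Q = -(-13420 + 11742)*(-144 - 5117)/8 = -(-839)*(-5261)/4 = -⅛*8827958 = -4413979/4 ≈ -1.1035e+6)
(Q + √(-2329 - 6193)) + 1008 = (-4413979/4 + √(-2329 - 6193)) + 1008 = (-4413979/4 + √(-8522)) + 1008 = (-4413979/4 + I*√8522) + 1008 = -4409947/4 + I*√8522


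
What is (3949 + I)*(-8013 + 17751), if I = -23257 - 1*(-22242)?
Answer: 28571292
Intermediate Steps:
I = -1015 (I = -23257 + 22242 = -1015)
(3949 + I)*(-8013 + 17751) = (3949 - 1015)*(-8013 + 17751) = 2934*9738 = 28571292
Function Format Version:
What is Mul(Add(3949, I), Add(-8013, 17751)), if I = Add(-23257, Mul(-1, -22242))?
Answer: 28571292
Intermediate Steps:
I = -1015 (I = Add(-23257, 22242) = -1015)
Mul(Add(3949, I), Add(-8013, 17751)) = Mul(Add(3949, -1015), Add(-8013, 17751)) = Mul(2934, 9738) = 28571292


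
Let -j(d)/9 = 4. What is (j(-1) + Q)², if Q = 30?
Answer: 36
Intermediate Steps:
j(d) = -36 (j(d) = -9*4 = -36)
(j(-1) + Q)² = (-36 + 30)² = (-6)² = 36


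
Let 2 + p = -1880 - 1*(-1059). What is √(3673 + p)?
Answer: 5*√114 ≈ 53.385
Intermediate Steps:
p = -823 (p = -2 + (-1880 - 1*(-1059)) = -2 + (-1880 + 1059) = -2 - 821 = -823)
√(3673 + p) = √(3673 - 823) = √2850 = 5*√114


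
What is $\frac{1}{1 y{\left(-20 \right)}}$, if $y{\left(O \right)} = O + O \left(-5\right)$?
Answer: $\frac{1}{80} \approx 0.0125$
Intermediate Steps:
$y{\left(O \right)} = - 4 O$ ($y{\left(O \right)} = O - 5 O = - 4 O$)
$\frac{1}{1 y{\left(-20 \right)}} = \frac{1}{1 \left(\left(-4\right) \left(-20\right)\right)} = \frac{1}{1 \cdot 80} = \frac{1}{80}$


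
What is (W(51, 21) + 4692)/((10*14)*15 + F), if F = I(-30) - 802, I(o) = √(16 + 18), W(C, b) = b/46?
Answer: 46696199/12916570 - 71951*√34/25833140 ≈ 3.5990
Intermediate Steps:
W(C, b) = b/46 (W(C, b) = b*(1/46) = b/46)
I(o) = √34
F = -802 + √34 (F = √34 - 802 = -802 + √34 ≈ -796.17)
(W(51, 21) + 4692)/((10*14)*15 + F) = ((1/46)*21 + 4692)/((10*14)*15 + (-802 + √34)) = (21/46 + 4692)/(140*15 + (-802 + √34)) = 215853/(46*(2100 + (-802 + √34))) = 215853/(46*(1298 + √34))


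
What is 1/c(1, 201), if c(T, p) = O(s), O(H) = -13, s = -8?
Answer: -1/13 ≈ -0.076923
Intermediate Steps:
c(T, p) = -13
1/c(1, 201) = 1/(-13) = -1/13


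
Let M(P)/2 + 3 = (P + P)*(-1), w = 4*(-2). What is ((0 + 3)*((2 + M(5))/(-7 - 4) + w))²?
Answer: 36864/121 ≈ 304.66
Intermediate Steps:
w = -8
M(P) = -6 - 4*P (M(P) = -6 + 2*((P + P)*(-1)) = -6 + 2*((2*P)*(-1)) = -6 + 2*(-2*P) = -6 - 4*P)
((0 + 3)*((2 + M(5))/(-7 - 4) + w))² = ((0 + 3)*((2 + (-6 - 4*5))/(-7 - 4) - 8))² = (3*((2 + (-6 - 20))/(-11) - 8))² = (3*((2 - 26)*(-1/11) - 8))² = (3*(-24*(-1/11) - 8))² = (3*(24/11 - 8))² = (3*(-64/11))² = (-192/11)² = 36864/121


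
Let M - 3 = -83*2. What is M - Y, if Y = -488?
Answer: 325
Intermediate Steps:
M = -163 (M = 3 - 83*2 = 3 - 166 = -163)
M - Y = -163 - 1*(-488) = -163 + 488 = 325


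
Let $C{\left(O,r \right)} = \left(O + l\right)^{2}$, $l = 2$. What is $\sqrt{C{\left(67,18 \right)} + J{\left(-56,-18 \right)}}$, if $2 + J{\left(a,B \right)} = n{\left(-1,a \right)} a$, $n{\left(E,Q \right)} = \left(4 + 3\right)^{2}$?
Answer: $\sqrt{2015} \approx 44.889$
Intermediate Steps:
$C{\left(O,r \right)} = \left(2 + O\right)^{2}$ ($C{\left(O,r \right)} = \left(O + 2\right)^{2} = \left(2 + O\right)^{2}$)
$n{\left(E,Q \right)} = 49$ ($n{\left(E,Q \right)} = 7^{2} = 49$)
$J{\left(a,B \right)} = -2 + 49 a$
$\sqrt{C{\left(67,18 \right)} + J{\left(-56,-18 \right)}} = \sqrt{\left(2 + 67\right)^{2} + \left(-2 + 49 \left(-56\right)\right)} = \sqrt{69^{2} - 2746} = \sqrt{4761 - 2746} = \sqrt{2015}$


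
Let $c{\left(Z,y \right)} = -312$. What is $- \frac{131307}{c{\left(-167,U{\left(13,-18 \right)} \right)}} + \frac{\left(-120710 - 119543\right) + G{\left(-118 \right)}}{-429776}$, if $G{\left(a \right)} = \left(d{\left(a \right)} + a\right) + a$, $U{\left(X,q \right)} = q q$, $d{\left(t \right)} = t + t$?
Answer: $\frac{2354487643}{5587088} \approx 421.42$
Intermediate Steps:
$d{\left(t \right)} = 2 t$
$U{\left(X,q \right)} = q^{2}$
$G{\left(a \right)} = 4 a$ ($G{\left(a \right)} = \left(2 a + a\right) + a = 3 a + a = 4 a$)
$- \frac{131307}{c{\left(-167,U{\left(13,-18 \right)} \right)}} + \frac{\left(-120710 - 119543\right) + G{\left(-118 \right)}}{-429776} = - \frac{131307}{-312} + \frac{\left(-120710 - 119543\right) + 4 \left(-118\right)}{-429776} = \left(-131307\right) \left(- \frac{1}{312}\right) + \left(\left(-120710 - 119543\right) - 472\right) \left(- \frac{1}{429776}\right) = \frac{43769}{104} + \left(-240253 - 472\right) \left(- \frac{1}{429776}\right) = \frac{43769}{104} - - \frac{240725}{429776} = \frac{43769}{104} + \frac{240725}{429776} = \frac{2354487643}{5587088}$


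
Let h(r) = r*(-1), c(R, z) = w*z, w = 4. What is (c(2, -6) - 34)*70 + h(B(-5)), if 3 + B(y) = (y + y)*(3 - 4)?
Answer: -4067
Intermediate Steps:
c(R, z) = 4*z
B(y) = -3 - 2*y (B(y) = -3 + (y + y)*(3 - 4) = -3 + (2*y)*(-1) = -3 - 2*y)
h(r) = -r
(c(2, -6) - 34)*70 + h(B(-5)) = (4*(-6) - 34)*70 - (-3 - 2*(-5)) = (-24 - 34)*70 - (-3 + 10) = -58*70 - 1*7 = -4060 - 7 = -4067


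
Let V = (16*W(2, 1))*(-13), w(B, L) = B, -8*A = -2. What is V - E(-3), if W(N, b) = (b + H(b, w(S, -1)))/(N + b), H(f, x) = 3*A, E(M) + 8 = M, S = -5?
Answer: -331/3 ≈ -110.33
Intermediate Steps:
A = 1/4 (A = -1/8*(-2) = 1/4 ≈ 0.25000)
E(M) = -8 + M
H(f, x) = 3/4 (H(f, x) = 3*(1/4) = 3/4)
W(N, b) = (3/4 + b)/(N + b) (W(N, b) = (b + 3/4)/(N + b) = (3/4 + b)/(N + b))
V = -364/3 (V = (16*((3/4 + 1)/(2 + 1)))*(-13) = (16*((7/4)/3))*(-13) = (16*((1/3)*(7/4)))*(-13) = (16*(7/12))*(-13) = (28/3)*(-13) = -364/3 ≈ -121.33)
V - E(-3) = -364/3 - (-8 - 3) = -364/3 - 1*(-11) = -364/3 + 11 = -331/3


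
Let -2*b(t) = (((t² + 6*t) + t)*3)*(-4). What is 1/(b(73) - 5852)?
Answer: 1/29188 ≈ 3.4261e-5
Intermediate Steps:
b(t) = 6*t² + 42*t (b(t) = -((t² + 6*t) + t)*3*(-4)/2 = -(t² + 7*t)*3*(-4)/2 = -(3*t² + 21*t)*(-4)/2 = -(-84*t - 12*t²)/2 = 6*t² + 42*t)
1/(b(73) - 5852) = 1/(6*73*(7 + 73) - 5852) = 1/(6*73*80 - 5852) = 1/(35040 - 5852) = 1/29188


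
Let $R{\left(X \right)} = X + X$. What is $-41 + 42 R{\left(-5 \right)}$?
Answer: $-461$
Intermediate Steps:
$R{\left(X \right)} = 2 X$
$-41 + 42 R{\left(-5 \right)} = -41 + 42 \cdot 2 \left(-5\right) = -41 + 42 \left(-10\right) = -41 - 420 = -461$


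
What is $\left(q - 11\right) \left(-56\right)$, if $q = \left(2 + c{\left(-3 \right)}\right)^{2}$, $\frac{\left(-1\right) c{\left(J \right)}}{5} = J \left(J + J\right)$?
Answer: $-433048$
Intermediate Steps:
$c{\left(J \right)} = - 10 J^{2}$ ($c{\left(J \right)} = - 5 J \left(J + J\right) = - 5 J 2 J = - 5 \cdot 2 J^{2} = - 10 J^{2}$)
$q = 7744$ ($q = \left(2 - 10 \left(-3\right)^{2}\right)^{2} = \left(2 - 90\right)^{2} = \left(-88\right)^{2} = 7744$)
$\left(q - 11\right) \left(-56\right) = \left(7744 - 11\right) \left(-56\right) = 7733 \left(-56\right) = -433048$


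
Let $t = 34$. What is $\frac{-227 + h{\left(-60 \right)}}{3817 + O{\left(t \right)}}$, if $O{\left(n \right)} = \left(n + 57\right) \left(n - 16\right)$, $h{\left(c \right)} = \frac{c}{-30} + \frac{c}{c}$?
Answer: $- \frac{224}{5455} \approx -0.041063$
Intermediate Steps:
$h{\left(c \right)} = 1 - \frac{c}{30}$ ($h{\left(c \right)} = c \left(- \frac{1}{30}\right) + 1 = - \frac{c}{30} + 1 = 1 - \frac{c}{30}$)
$O{\left(n \right)} = \left(-16 + n\right) \left(57 + n\right)$ ($O{\left(n \right)} = \left(57 + n\right) \left(-16 + n\right) = \left(-16 + n\right) \left(57 + n\right)$)
$\frac{-227 + h{\left(-60 \right)}}{3817 + O{\left(t \right)}} = \frac{-227 + \left(1 - -2\right)}{3817 + \left(-912 + 34^{2} + 41 \cdot 34\right)} = \frac{-227 + \left(1 + 2\right)}{3817 + \left(-912 + 1156 + 1394\right)} = \frac{-227 + 3}{3817 + 1638} = - \frac{224}{5455}$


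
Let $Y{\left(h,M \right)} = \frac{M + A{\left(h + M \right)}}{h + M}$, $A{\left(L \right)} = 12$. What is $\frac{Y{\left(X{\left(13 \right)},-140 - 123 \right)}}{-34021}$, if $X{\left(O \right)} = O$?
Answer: $- \frac{251}{8505250} \approx -2.9511 \cdot 10^{-5}$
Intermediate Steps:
$Y{\left(h,M \right)} = \frac{12 + M}{M + h}$ ($Y{\left(h,M \right)} = \frac{M + 12}{h + M} = \frac{12 + M}{M + h}$)
$\frac{Y{\left(X{\left(13 \right)},-140 - 123 \right)}}{-34021} = \frac{\frac{1}{\left(-140 - 123\right) + 13} \left(12 - 263\right)}{-34021} = \frac{12 - 263}{\left(-140 - 123\right) + 13} \left(- \frac{1}{34021}\right) = \frac{12 - 263}{-263 + 13} \left(- \frac{1}{34021}\right) = \frac{1}{-250} \left(-251\right) \left(- \frac{1}{34021}\right) = \left(- \frac{1}{250}\right) \left(-251\right) \left(- \frac{1}{34021}\right) = \frac{251}{250} \left(- \frac{1}{34021}\right) = - \frac{251}{8505250}$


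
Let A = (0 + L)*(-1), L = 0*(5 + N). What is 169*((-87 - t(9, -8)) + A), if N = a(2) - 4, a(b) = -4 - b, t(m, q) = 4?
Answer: -15379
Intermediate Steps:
N = -10 (N = (-4 - 1*2) - 4 = (-4 - 2) - 4 = -6 - 4 = -10)
L = 0 (L = 0*(5 - 10) = 0*(-5) = 0)
A = 0 (A = (0 + 0)*(-1) = 0*(-1) = 0)
169*((-87 - t(9, -8)) + A) = 169*((-87 - 1*4) + 0) = 169*((-87 - 4) + 0) = 169*(-91 + 0) = 169*(-91) = -15379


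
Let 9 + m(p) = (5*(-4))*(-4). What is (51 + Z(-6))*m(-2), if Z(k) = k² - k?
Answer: 6603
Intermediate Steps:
m(p) = 71 (m(p) = -9 + (5*(-4))*(-4) = -9 - 20*(-4) = -9 + 80 = 71)
(51 + Z(-6))*m(-2) = (51 - 6*(-1 - 6))*71 = (51 - 6*(-7))*71 = (51 + 42)*71 = 93*71 = 6603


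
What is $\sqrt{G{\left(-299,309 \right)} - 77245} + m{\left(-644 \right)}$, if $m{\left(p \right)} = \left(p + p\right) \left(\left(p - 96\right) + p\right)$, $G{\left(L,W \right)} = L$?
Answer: $1782592 + 6 i \sqrt{2154} \approx 1.7826 \cdot 10^{6} + 278.47 i$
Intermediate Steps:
$m{\left(p \right)} = 2 p \left(-96 + 2 p\right)$ ($m{\left(p \right)} = 2 p \left(\left(p - 96\right) + p\right) = 2 p \left(\left(-96 + p\right) + p\right) = 2 p \left(-96 + 2 p\right)$)
$\sqrt{G{\left(-299,309 \right)} - 77245} + m{\left(-644 \right)} = \sqrt{-299 - 77245} + 4 \left(-644\right) \left(-48 - 644\right) = \sqrt{-77544} + 4 \left(-644\right) \left(-692\right) = 6 i \sqrt{2154} + 1782592 = 1782592 + 6 i \sqrt{2154}$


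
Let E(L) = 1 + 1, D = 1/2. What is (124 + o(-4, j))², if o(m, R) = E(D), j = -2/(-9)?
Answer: 15876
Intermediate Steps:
j = 2/9 (j = -2*(-⅑) = 2/9 ≈ 0.22222)
D = ½ ≈ 0.50000
E(L) = 2
o(m, R) = 2
(124 + o(-4, j))² = (124 + 2)² = 126² = 15876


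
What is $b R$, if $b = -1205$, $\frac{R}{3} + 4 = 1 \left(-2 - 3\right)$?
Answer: $32535$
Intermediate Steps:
$R = -27$ ($R = -12 + 3 \cdot 1 \left(-2 - 3\right) = -12 + 3 \cdot 1 \left(-5\right) = -12 + 3 \left(-5\right) = -12 - 15 = -27$)
$b R = \left(-1205\right) \left(-27\right) = 32535$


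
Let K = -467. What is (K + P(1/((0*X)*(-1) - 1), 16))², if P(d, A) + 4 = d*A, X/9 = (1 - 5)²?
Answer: 237169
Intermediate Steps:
X = 144 (X = 9*(1 - 5)² = 9*(-4)² = 9*16 = 144)
P(d, A) = -4 + A*d (P(d, A) = -4 + d*A = -4 + A*d)
(K + P(1/((0*X)*(-1) - 1), 16))² = (-467 + (-4 + 16/((0*144)*(-1) - 1)))² = (-467 + (-4 + 16/(0*(-1) - 1)))² = (-467 + (-4 + 16/(0 - 1)))² = (-467 + (-4 + 16/(-1)))² = (-467 + (-4 + 16*(-1)))² = (-467 + (-4 - 16))² = (-467 - 20)² = (-487)² = 237169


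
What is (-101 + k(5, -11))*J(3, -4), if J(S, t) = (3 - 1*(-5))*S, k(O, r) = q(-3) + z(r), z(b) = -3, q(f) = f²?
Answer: -2280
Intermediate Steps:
k(O, r) = 6 (k(O, r) = (-3)² - 3 = 9 - 3 = 6)
J(S, t) = 8*S (J(S, t) = (3 + 5)*S = 8*S)
(-101 + k(5, -11))*J(3, -4) = (-101 + 6)*(8*3) = -95*24 = -2280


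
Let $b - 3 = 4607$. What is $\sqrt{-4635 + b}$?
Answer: $5 i \approx 5.0 i$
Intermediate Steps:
$b = 4610$ ($b = 3 + 4607 = 4610$)
$\sqrt{-4635 + b} = \sqrt{-4635 + 4610} = \sqrt{-25} = 5 i$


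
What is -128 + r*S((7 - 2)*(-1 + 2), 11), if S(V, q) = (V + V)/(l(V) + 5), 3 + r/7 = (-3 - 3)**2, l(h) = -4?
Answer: 2182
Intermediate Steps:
r = 231 (r = -21 + 7*(-3 - 3)**2 = -21 + 7*(-6)**2 = -21 + 7*36 = -21 + 252 = 231)
S(V, q) = 2*V (S(V, q) = (V + V)/(-4 + 5) = (2*V)/1 = (2*V)*1 = 2*V)
-128 + r*S((7 - 2)*(-1 + 2), 11) = -128 + 231*(2*((7 - 2)*(-1 + 2))) = -128 + 231*(2*(5*1)) = -128 + 231*(2*5) = -128 + 231*10 = -128 + 2310 = 2182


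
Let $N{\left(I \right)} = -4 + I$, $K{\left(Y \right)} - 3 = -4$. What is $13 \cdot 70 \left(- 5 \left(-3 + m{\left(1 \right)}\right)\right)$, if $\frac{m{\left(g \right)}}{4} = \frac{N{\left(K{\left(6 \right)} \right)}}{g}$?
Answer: $104650$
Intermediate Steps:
$K{\left(Y \right)} = -1$ ($K{\left(Y \right)} = 3 - 4 = -1$)
$m{\left(g \right)} = - \frac{20}{g}$ ($m{\left(g \right)} = 4 \frac{-4 - 1}{g} = 4 \left(- \frac{5}{g}\right) = - \frac{20}{g}$)
$13 \cdot 70 \left(- 5 \left(-3 + m{\left(1 \right)}\right)\right) = 13 \cdot 70 \left(- 5 \left(-3 - \frac{20}{1}\right)\right) = 910 \left(- 5 \left(-3 - 20\right)\right) = 910 \left(\left(-5\right) \left(-23\right)\right) = 910 \cdot 115 = 104650$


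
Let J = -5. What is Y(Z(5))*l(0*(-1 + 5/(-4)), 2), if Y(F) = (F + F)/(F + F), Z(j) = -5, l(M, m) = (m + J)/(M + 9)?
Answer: -⅓ ≈ -0.33333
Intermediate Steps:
l(M, m) = (-5 + m)/(9 + M) (l(M, m) = (m - 5)/(M + 9) = (-5 + m)/(9 + M))
Y(F) = 1 (Y(F) = (2*F)/((2*F)) = (2*F)*(1/(2*F)) = 1)
Y(Z(5))*l(0*(-1 + 5/(-4)), 2) = 1*((-5 + 2)/(9 + 0*(-1 + 5/(-4)))) = 1*(-3/(9 + 0*(-1 + 5*(-¼)))) = 1*(-3/(9 + 0*(-1 - 5/4))) = 1*(-3/(9 + 0*(-9/4))) = 1*(-3/(9 + 0)) = 1*(-3/9) = 1*((⅑)*(-3)) = 1*(-⅓) = -⅓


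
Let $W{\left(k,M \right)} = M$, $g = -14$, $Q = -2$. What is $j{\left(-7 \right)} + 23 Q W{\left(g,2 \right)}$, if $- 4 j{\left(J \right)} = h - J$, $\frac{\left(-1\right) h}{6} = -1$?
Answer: $- \frac{381}{4} \approx -95.25$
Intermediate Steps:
$h = 6$ ($h = \left(-6\right) \left(-1\right) = 6$)
$j{\left(J \right)} = - \frac{3}{2} + \frac{J}{4}$ ($j{\left(J \right)} = - \frac{6 - J}{4} = - \frac{3}{2} + \frac{J}{4}$)
$j{\left(-7 \right)} + 23 Q W{\left(g,2 \right)} = \left(- \frac{3}{2} + \frac{1}{4} \left(-7\right)\right) + 23 \left(-2\right) 2 = \left(- \frac{3}{2} - \frac{7}{4}\right) - 92 = - \frac{13}{4} - 92 = - \frac{381}{4}$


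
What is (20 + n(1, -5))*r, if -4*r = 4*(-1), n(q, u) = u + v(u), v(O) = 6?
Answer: 21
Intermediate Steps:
n(q, u) = 6 + u (n(q, u) = u + 6 = 6 + u)
r = 1 (r = -(-1) = -¼*(-4) = 1)
(20 + n(1, -5))*r = (20 + (6 - 5))*1 = (20 + 1)*1 = 21*1 = 21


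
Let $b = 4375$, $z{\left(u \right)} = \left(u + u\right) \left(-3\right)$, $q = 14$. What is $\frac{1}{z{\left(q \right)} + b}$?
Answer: $\frac{1}{4291} \approx 0.00023305$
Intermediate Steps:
$z{\left(u \right)} = - 6 u$ ($z{\left(u \right)} = 2 u \left(-3\right) = - 6 u$)
$\frac{1}{z{\left(q \right)} + b} = \frac{1}{\left(-6\right) 14 + 4375} = \frac{1}{-84 + 4375} = \frac{1}{4291}$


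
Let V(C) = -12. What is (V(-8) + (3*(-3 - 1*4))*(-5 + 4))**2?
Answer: 81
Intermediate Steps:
(V(-8) + (3*(-3 - 1*4))*(-5 + 4))**2 = (-12 + (3*(-3 - 1*4))*(-5 + 4))**2 = (-12 + (3*(-3 - 4))*(-1))**2 = (-12 + (3*(-7))*(-1))**2 = (-12 - 21*(-1))**2 = (-12 + 21)**2 = 9**2 = 81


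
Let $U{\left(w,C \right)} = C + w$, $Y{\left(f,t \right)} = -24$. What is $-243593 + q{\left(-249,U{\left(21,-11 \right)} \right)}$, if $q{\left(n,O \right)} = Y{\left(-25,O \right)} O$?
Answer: $-243833$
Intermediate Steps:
$q{\left(n,O \right)} = - 24 O$
$-243593 + q{\left(-249,U{\left(21,-11 \right)} \right)} = -243593 - 24 \left(-11 + 21\right) = -243593 - 240 = -243833$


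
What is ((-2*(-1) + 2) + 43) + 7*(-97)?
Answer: -632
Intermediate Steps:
((-2*(-1) + 2) + 43) + 7*(-97) = ((2 + 2) + 43) - 679 = (4 + 43) - 679 = 47 - 679 = -632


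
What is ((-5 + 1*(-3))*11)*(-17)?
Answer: 1496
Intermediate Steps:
((-5 + 1*(-3))*11)*(-17) = ((-5 - 3)*11)*(-17) = -8*11*(-17) = -88*(-17) = 1496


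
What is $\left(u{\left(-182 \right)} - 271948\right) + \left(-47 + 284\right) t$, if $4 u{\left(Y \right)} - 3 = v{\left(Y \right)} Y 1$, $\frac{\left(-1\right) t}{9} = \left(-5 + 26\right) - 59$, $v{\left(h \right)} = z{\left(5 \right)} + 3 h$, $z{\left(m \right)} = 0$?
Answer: $- \frac{664201}{4} \approx -1.6605 \cdot 10^{5}$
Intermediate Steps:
$v{\left(h \right)} = 3 h$ ($v{\left(h \right)} = 0 + 3 h = 3 h$)
$t = 342$ ($t = - 9 \left(\left(-5 + 26\right) - 59\right) = - 9 \left(21 - 59\right) = \left(-9\right) \left(-38\right) = 342$)
$u{\left(Y \right)} = \frac{3}{4} + \frac{3 Y^{2}}{4}$ ($u{\left(Y \right)} = \frac{3}{4} + \frac{3 Y Y 1}{4} = \frac{3}{4} + \frac{3 Y^{2} \cdot 1}{4} = \frac{3}{4} + \frac{3 Y^{2}}{4}$)
$\left(u{\left(-182 \right)} - 271948\right) + \left(-47 + 284\right) t = \left(\left(\frac{3}{4} + \frac{3 \left(-182\right)^{2}}{4}\right) - 271948\right) + \left(-47 + 284\right) 342 = \left(\left(\frac{3}{4} + \frac{3}{4} \cdot 33124\right) - 271948\right) + 237 \cdot 342 = \left(\left(\frac{3}{4} + 24843\right) - 271948\right) + 81054 = \left(\frac{99375}{4} - 271948\right) + 81054 = - \frac{988417}{4} + 81054 = - \frac{664201}{4}$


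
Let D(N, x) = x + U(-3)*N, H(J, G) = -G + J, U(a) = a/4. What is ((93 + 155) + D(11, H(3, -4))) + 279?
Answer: 2103/4 ≈ 525.75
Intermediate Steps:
U(a) = a/4 (U(a) = a*(¼) = a/4)
H(J, G) = J - G
D(N, x) = x - 3*N/4 (D(N, x) = x + ((¼)*(-3))*N = x - 3*N/4)
((93 + 155) + D(11, H(3, -4))) + 279 = ((93 + 155) + ((3 - 1*(-4)) - ¾*11)) + 279 = (248 + ((3 + 4) - 33/4)) + 279 = (248 + (7 - 33/4)) + 279 = (248 - 5/4) + 279 = 987/4 + 279 = 2103/4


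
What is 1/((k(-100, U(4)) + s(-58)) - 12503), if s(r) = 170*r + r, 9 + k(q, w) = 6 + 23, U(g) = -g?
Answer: -1/22401 ≈ -4.4641e-5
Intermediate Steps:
k(q, w) = 20 (k(q, w) = -9 + (6 + 23) = -9 + 29 = 20)
s(r) = 171*r
1/((k(-100, U(4)) + s(-58)) - 12503) = 1/((20 + 171*(-58)) - 12503) = 1/((20 - 9918) - 12503) = 1/(-9898 - 12503) = 1/(-22401) = -1/22401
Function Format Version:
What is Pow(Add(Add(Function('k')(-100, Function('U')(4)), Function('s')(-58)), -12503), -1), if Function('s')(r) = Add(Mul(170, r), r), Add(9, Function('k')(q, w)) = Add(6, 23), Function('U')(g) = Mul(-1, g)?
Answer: Rational(-1, 22401) ≈ -4.4641e-5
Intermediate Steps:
Function('k')(q, w) = 20 (Function('k')(q, w) = Add(-9, Add(6, 23)) = Add(-9, 29) = 20)
Function('s')(r) = Mul(171, r)
Pow(Add(Add(Function('k')(-100, Function('U')(4)), Function('s')(-58)), -12503), -1) = Pow(Add(Add(20, Mul(171, -58)), -12503), -1) = Pow(Add(Add(20, -9918), -12503), -1) = Pow(Add(-9898, -12503), -1) = Pow(-22401, -1) = Rational(-1, 22401)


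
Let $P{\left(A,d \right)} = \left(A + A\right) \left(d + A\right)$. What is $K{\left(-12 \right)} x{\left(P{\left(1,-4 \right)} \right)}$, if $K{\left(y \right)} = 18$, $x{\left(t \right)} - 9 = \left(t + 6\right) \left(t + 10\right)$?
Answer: $162$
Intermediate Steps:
$P{\left(A,d \right)} = 2 A \left(A + d\right)$
$x{\left(t \right)} = 9 + \left(6 + t\right) \left(10 + t\right)$ ($x{\left(t \right)} = 9 + \left(t + 6\right) \left(t + 10\right) = 9 + \left(6 + t\right) \left(10 + t\right)$)
$K{\left(-12 \right)} x{\left(P{\left(1,-4 \right)} \right)} = 18 \left(69 + \left(2 \cdot 1 \left(1 - 4\right)\right)^{2} + 16 \cdot 2 \cdot 1 \left(1 - 4\right)\right) = 18 \left(69 + \left(2 \cdot 1 \left(-3\right)\right)^{2} + 16 \cdot 2 \cdot 1 \left(-3\right)\right) = 18 \left(69 + \left(-6\right)^{2} + 16 \left(-6\right)\right) = 18 \left(69 + 36 - 96\right) = 18 \cdot 9 = 162$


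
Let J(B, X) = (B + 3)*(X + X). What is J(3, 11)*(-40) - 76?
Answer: -5356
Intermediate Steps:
J(B, X) = 2*X*(3 + B) (J(B, X) = (3 + B)*(2*X) = 2*X*(3 + B))
J(3, 11)*(-40) - 76 = (2*11*(3 + 3))*(-40) - 76 = (2*11*6)*(-40) - 76 = 132*(-40) - 76 = -5280 - 76 = -5356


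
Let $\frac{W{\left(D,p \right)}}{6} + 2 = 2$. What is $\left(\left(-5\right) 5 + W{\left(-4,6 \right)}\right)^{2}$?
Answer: $625$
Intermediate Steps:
$W{\left(D,p \right)} = 0$ ($W{\left(D,p \right)} = -12 + 6 \cdot 2 = -12 + 12 = 0$)
$\left(\left(-5\right) 5 + W{\left(-4,6 \right)}\right)^{2} = \left(\left(-5\right) 5 + 0\right)^{2} = \left(-25 + 0\right)^{2} = \left(-25\right)^{2} = 625$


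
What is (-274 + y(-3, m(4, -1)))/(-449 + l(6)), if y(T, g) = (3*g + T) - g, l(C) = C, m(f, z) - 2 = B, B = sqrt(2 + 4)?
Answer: 273/443 - 2*sqrt(6)/443 ≈ 0.60519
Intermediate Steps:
B = sqrt(6) ≈ 2.4495
m(f, z) = 2 + sqrt(6)
y(T, g) = T + 2*g (y(T, g) = (T + 3*g) - g = T + 2*g)
(-274 + y(-3, m(4, -1)))/(-449 + l(6)) = (-274 + (-3 + 2*(2 + sqrt(6))))/(-449 + 6) = (-274 + (-3 + (4 + 2*sqrt(6))))/(-443) = (-274 + (1 + 2*sqrt(6)))*(-1/443) = (-273 + 2*sqrt(6))*(-1/443) = 273/443 - 2*sqrt(6)/443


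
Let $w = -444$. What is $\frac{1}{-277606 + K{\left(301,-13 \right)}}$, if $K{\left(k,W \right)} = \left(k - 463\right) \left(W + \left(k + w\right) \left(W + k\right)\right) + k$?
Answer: $\frac{1}{6396609} \approx 1.5633 \cdot 10^{-7}$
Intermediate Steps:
$K{\left(k,W \right)} = k + \left(-463 + k\right) \left(W + \left(-444 + k\right) \left(W + k\right)\right)$ ($K{\left(k,W \right)} = \left(k - 463\right) \left(W + \left(k - 444\right) \left(W + k\right)\right) + k = \left(-463 + k\right) \left(W + \left(-444 + k\right) \left(W + k\right)\right) + k = k + \left(-463 + k\right) \left(W + \left(-444 + k\right) \left(W + k\right)\right)$)
$\frac{1}{-277606 + K{\left(301,-13 \right)}} = \frac{1}{-277606 + \left(301^{3} - 907 \cdot 301^{2} + 205109 \left(-13\right) + 205573 \cdot 301 - 13 \cdot 301^{2} - \left(-11778\right) 301\right)} = \frac{1}{-277606 + \left(27270901 - 82175107 - 2666417 + 61877473 - 1177813 + 3545178\right)} = \frac{1}{-277606 + 6674215} = \frac{1}{6396609}$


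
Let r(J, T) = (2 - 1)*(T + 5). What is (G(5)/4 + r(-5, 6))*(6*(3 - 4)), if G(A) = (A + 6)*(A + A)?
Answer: -231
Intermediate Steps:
r(J, T) = 5 + T (r(J, T) = 1*(5 + T) = 5 + T)
G(A) = 2*A*(6 + A) (G(A) = (6 + A)*(2*A) = 2*A*(6 + A))
(G(5)/4 + r(-5, 6))*(6*(3 - 4)) = ((2*5*(6 + 5))/4 + (5 + 6))*(6*(3 - 4)) = ((2*5*11)*(¼) + 11)*(6*(-1)) = (110*(¼) + 11)*(-6) = (55/2 + 11)*(-6) = (77/2)*(-6) = -231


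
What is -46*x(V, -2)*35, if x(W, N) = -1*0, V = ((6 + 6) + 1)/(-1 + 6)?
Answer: 0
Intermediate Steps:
V = 13/5 (V = (12 + 1)/5 = 13*(⅕) = 13/5 ≈ 2.6000)
x(W, N) = 0
-46*x(V, -2)*35 = -46*0*35 = 0*35 = 0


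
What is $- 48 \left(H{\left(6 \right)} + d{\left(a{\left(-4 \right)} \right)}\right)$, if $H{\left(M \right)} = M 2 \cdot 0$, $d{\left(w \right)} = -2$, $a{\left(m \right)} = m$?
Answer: $96$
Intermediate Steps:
$H{\left(M \right)} = 0$ ($H{\left(M \right)} = 2 M 0 = 0$)
$- 48 \left(H{\left(6 \right)} + d{\left(a{\left(-4 \right)} \right)}\right) = - 48 \left(0 - 2\right) = \left(-48\right) \left(-2\right) = 96$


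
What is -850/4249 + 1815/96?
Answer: 2543445/135968 ≈ 18.706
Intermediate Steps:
-850/4249 + 1815/96 = -850*1/4249 + 1815*(1/96) = -850/4249 + 605/32 = 2543445/135968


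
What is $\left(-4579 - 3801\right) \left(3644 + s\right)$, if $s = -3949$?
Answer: $2555900$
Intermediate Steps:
$\left(-4579 - 3801\right) \left(3644 + s\right) = \left(-4579 - 3801\right) \left(3644 - 3949\right) = \left(-8380\right) \left(-305\right) = 2555900$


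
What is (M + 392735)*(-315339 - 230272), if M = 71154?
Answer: -253102941179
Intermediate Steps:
(M + 392735)*(-315339 - 230272) = (71154 + 392735)*(-315339 - 230272) = 463889*(-545611) = -253102941179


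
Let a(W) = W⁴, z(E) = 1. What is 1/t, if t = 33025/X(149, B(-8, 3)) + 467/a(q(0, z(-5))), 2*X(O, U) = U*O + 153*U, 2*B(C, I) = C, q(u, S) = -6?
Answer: -195696/10629583 ≈ -0.018411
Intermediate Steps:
B(C, I) = C/2
X(O, U) = 153*U/2 + O*U/2 (X(O, U) = (U*O + 153*U)/2 = (O*U + 153*U)/2 = (153*U + O*U)/2 = 153*U/2 + O*U/2)
t = -10629583/195696 (t = 33025/((((½)*(-8))*(153 + 149)/2)) + 467/((-6)⁴) = 33025/(((½)*(-4)*302)) + 467/1296 = 33025/(-604) + 467*(1/1296) = 33025*(-1/604) + 467/1296 = -33025/604 + 467/1296 = -10629583/195696 ≈ -54.317)
1/t = 1/(-10629583/195696) = -195696/10629583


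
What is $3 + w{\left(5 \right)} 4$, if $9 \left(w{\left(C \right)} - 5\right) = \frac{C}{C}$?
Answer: $\frac{211}{9} \approx 23.444$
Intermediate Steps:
$w{\left(C \right)} = \frac{46}{9}$ ($w{\left(C \right)} = 5 + \frac{C \frac{1}{C}}{9} = 5 + \frac{1}{9} \cdot 1 = 5 + \frac{1}{9} = \frac{46}{9}$)
$3 + w{\left(5 \right)} 4 = 3 + \frac{46}{9} \cdot 4 = 3 + \frac{184}{9} = \frac{211}{9}$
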